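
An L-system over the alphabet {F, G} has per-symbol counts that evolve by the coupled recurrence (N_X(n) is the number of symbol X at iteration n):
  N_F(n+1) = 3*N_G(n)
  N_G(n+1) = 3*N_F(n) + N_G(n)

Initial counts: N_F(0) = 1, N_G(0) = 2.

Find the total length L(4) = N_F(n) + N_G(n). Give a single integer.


Step 0: N_F=1, N_G=2, L=3
Step 1: N_F=6, N_G=5, L=11
Step 2: N_F=15, N_G=23, L=38
Step 3: N_F=69, N_G=68, L=137
Step 4: N_F=204, N_G=275, L=479

Answer: 479


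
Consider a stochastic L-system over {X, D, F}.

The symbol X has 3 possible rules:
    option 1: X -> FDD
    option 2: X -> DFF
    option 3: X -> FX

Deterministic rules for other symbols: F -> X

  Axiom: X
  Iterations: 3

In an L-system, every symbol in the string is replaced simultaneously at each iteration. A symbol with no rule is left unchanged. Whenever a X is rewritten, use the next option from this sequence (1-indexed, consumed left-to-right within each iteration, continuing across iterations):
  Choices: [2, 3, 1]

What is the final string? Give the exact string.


Step 0: X
Step 1: DFF  (used choices [2])
Step 2: DXX  (used choices [])
Step 3: DFXFDD  (used choices [3, 1])

Answer: DFXFDD


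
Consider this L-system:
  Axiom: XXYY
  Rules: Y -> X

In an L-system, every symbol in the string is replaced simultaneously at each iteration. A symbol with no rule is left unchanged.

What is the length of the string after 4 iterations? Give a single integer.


Answer: 4

Derivation:
Step 0: length = 4
Step 1: length = 4
Step 2: length = 4
Step 3: length = 4
Step 4: length = 4


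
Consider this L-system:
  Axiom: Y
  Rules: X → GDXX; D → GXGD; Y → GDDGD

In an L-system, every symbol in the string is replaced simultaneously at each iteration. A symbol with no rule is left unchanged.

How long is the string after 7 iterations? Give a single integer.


Answer: 1301

Derivation:
Step 0: length = 1
Step 1: length = 5
Step 2: length = 14
Step 3: length = 32
Step 4: length = 77
Step 5: length = 194
Step 6: length = 500
Step 7: length = 1301


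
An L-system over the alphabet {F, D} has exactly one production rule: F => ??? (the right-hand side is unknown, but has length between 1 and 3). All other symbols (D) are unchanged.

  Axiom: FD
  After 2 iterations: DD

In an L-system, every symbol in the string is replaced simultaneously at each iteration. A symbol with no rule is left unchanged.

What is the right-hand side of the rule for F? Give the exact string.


Trying F => D:
  Step 0: FD
  Step 1: DD
  Step 2: DD
Matches the given result.

Answer: D


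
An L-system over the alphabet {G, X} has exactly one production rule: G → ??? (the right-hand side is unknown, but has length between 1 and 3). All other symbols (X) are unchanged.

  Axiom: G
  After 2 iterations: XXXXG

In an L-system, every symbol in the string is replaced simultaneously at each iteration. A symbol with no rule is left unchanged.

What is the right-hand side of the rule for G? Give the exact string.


Answer: XXG

Derivation:
Trying G → XXG:
  Step 0: G
  Step 1: XXG
  Step 2: XXXXG
Matches the given result.


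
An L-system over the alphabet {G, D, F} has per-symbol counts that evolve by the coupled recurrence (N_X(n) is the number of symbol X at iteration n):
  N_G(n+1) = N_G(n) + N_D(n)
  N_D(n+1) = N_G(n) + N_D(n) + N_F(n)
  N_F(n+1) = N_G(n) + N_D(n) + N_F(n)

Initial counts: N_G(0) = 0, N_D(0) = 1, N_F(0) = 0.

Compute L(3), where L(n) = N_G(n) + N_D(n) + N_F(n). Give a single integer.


Answer: 21

Derivation:
Step 0: N_G=0, N_D=1, N_F=0, L=1
Step 1: N_G=1, N_D=1, N_F=1, L=3
Step 2: N_G=2, N_D=3, N_F=3, L=8
Step 3: N_G=5, N_D=8, N_F=8, L=21


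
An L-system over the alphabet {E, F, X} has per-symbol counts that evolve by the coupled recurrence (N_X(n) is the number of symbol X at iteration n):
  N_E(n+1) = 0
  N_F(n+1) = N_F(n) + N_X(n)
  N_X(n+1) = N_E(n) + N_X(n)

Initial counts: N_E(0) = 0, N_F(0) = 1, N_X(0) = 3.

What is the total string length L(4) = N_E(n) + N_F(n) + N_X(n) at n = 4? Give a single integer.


Step 0: N_E=0, N_F=1, N_X=3, L=4
Step 1: N_E=0, N_F=4, N_X=3, L=7
Step 2: N_E=0, N_F=7, N_X=3, L=10
Step 3: N_E=0, N_F=10, N_X=3, L=13
Step 4: N_E=0, N_F=13, N_X=3, L=16

Answer: 16


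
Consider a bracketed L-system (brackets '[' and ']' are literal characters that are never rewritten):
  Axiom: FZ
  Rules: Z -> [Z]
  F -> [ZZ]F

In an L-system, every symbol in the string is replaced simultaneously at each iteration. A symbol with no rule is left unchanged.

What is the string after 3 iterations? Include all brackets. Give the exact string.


Step 0: FZ
Step 1: [ZZ]F[Z]
Step 2: [[Z][Z]][ZZ]F[[Z]]
Step 3: [[[Z]][[Z]]][[Z][Z]][ZZ]F[[[Z]]]

Answer: [[[Z]][[Z]]][[Z][Z]][ZZ]F[[[Z]]]


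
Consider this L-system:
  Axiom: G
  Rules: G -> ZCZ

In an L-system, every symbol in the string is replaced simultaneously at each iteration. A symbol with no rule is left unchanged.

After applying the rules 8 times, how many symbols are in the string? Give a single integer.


Step 0: length = 1
Step 1: length = 3
Step 2: length = 3
Step 3: length = 3
Step 4: length = 3
Step 5: length = 3
Step 6: length = 3
Step 7: length = 3
Step 8: length = 3

Answer: 3


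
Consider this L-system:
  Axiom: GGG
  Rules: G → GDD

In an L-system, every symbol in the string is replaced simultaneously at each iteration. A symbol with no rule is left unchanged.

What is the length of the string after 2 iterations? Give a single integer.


Answer: 15

Derivation:
Step 0: length = 3
Step 1: length = 9
Step 2: length = 15


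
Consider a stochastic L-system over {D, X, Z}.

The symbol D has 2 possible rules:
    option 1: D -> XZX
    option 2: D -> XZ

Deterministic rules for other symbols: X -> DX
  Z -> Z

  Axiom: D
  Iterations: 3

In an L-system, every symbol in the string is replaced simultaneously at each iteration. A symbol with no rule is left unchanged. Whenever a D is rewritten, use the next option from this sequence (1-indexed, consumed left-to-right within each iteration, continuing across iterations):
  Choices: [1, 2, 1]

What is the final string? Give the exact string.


Answer: XZDXZXZXDX

Derivation:
Step 0: D
Step 1: XZX  (used choices [1])
Step 2: DXZDX  (used choices [])
Step 3: XZDXZXZXDX  (used choices [2, 1])


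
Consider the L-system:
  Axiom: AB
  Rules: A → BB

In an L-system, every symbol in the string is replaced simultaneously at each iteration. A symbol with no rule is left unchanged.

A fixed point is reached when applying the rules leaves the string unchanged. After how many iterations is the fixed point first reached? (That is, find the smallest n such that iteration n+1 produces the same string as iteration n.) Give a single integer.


Answer: 1

Derivation:
Step 0: AB
Step 1: BBB
Step 2: BBB  (unchanged — fixed point at step 1)


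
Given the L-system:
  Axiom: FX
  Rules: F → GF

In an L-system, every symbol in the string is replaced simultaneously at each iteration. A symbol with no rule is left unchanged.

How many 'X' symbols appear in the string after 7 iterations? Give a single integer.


Step 0: FX  (1 'X')
Step 1: GFX  (1 'X')
Step 2: GGFX  (1 'X')
Step 3: GGGFX  (1 'X')
Step 4: GGGGFX  (1 'X')
Step 5: GGGGGFX  (1 'X')
Step 6: GGGGGGFX  (1 'X')
Step 7: GGGGGGGFX  (1 'X')

Answer: 1


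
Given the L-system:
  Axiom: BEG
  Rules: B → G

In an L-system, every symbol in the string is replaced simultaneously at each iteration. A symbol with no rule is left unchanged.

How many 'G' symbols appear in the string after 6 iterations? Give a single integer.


Answer: 2

Derivation:
Step 0: BEG  (1 'G')
Step 1: GEG  (2 'G')
Step 2: GEG  (2 'G')
Step 3: GEG  (2 'G')
Step 4: GEG  (2 'G')
Step 5: GEG  (2 'G')
Step 6: GEG  (2 'G')


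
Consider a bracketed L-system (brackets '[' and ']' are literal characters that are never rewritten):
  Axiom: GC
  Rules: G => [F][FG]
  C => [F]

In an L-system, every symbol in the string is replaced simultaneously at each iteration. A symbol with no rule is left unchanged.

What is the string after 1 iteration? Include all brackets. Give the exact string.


Answer: [F][FG][F]

Derivation:
Step 0: GC
Step 1: [F][FG][F]


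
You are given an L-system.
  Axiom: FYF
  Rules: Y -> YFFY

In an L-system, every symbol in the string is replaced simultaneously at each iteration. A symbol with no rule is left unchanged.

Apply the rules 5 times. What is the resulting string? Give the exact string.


Answer: FYFFYFFYFFYFFYFFYFFYFFYFFYFFYFFYFFYFFYFFYFFYFFYFFYFFYFFYFFYFFYFFYFFYFFYFFYFFYFFYFFYFFYFFYFFYFFYF

Derivation:
Step 0: FYF
Step 1: FYFFYF
Step 2: FYFFYFFYFFYF
Step 3: FYFFYFFYFFYFFYFFYFFYFFYF
Step 4: FYFFYFFYFFYFFYFFYFFYFFYFFYFFYFFYFFYFFYFFYFFYFFYF
Step 5: FYFFYFFYFFYFFYFFYFFYFFYFFYFFYFFYFFYFFYFFYFFYFFYFFYFFYFFYFFYFFYFFYFFYFFYFFYFFYFFYFFYFFYFFYFFYFFYF


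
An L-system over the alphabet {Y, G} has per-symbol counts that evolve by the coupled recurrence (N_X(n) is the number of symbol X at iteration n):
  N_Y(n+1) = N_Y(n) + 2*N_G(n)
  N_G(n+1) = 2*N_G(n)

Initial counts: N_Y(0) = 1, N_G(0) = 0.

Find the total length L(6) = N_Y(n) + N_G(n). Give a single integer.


Answer: 1

Derivation:
Step 0: N_Y=1, N_G=0, L=1
Step 1: N_Y=1, N_G=0, L=1
Step 2: N_Y=1, N_G=0, L=1
Step 3: N_Y=1, N_G=0, L=1
Step 4: N_Y=1, N_G=0, L=1
Step 5: N_Y=1, N_G=0, L=1
Step 6: N_Y=1, N_G=0, L=1


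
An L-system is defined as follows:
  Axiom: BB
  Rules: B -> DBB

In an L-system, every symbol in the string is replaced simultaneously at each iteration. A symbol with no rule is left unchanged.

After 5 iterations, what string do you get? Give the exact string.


Answer: DDDDDBBDBBDDBBDBBDDDBBDBBDDBBDBBDDDDBBDBBDDBBDBBDDDBBDBBDDBBDBBDDDDDBBDBBDDBBDBBDDDBBDBBDDBBDBBDDDDBBDBBDDBBDBBDDDBBDBBDDBBDBB

Derivation:
Step 0: BB
Step 1: DBBDBB
Step 2: DDBBDBBDDBBDBB
Step 3: DDDBBDBBDDBBDBBDDDBBDBBDDBBDBB
Step 4: DDDDBBDBBDDBBDBBDDDBBDBBDDBBDBBDDDDBBDBBDDBBDBBDDDBBDBBDDBBDBB
Step 5: DDDDDBBDBBDDBBDBBDDDBBDBBDDBBDBBDDDDBBDBBDDBBDBBDDDBBDBBDDBBDBBDDDDDBBDBBDDBBDBBDDDBBDBBDDBBDBBDDDDBBDBBDDBBDBBDDDBBDBBDDBBDBB


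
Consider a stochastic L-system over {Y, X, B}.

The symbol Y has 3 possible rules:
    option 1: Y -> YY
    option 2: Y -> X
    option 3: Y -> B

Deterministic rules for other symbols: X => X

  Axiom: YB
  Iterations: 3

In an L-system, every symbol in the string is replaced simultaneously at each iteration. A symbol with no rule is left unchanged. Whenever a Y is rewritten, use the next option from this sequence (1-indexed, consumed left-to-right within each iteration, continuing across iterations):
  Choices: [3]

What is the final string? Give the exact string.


Answer: BB

Derivation:
Step 0: YB
Step 1: BB  (used choices [3])
Step 2: BB  (used choices [])
Step 3: BB  (used choices [])


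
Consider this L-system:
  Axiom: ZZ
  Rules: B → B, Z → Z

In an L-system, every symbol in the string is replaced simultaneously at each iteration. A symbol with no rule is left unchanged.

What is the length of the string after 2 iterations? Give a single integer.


Step 0: length = 2
Step 1: length = 2
Step 2: length = 2

Answer: 2


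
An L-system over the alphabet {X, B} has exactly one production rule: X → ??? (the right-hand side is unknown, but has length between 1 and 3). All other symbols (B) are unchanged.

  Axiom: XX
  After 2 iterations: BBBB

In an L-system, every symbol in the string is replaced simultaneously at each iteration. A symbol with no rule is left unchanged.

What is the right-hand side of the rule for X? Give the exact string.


Trying X → BB:
  Step 0: XX
  Step 1: BBBB
  Step 2: BBBB
Matches the given result.

Answer: BB


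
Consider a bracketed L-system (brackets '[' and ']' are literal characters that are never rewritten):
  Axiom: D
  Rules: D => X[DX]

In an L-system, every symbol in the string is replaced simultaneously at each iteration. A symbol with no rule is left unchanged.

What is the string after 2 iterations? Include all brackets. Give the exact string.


Answer: X[X[DX]X]

Derivation:
Step 0: D
Step 1: X[DX]
Step 2: X[X[DX]X]


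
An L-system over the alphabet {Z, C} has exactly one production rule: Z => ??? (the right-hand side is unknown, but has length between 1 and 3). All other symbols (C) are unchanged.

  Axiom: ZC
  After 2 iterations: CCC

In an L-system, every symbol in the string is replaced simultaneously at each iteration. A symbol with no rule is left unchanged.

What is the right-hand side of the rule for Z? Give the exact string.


Answer: CC

Derivation:
Trying Z => CC:
  Step 0: ZC
  Step 1: CCC
  Step 2: CCC
Matches the given result.


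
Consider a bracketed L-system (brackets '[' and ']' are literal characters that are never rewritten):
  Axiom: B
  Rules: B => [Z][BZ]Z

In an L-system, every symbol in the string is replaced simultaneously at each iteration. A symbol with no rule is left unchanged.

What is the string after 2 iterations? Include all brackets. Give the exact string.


Answer: [Z][[Z][BZ]ZZ]Z

Derivation:
Step 0: B
Step 1: [Z][BZ]Z
Step 2: [Z][[Z][BZ]ZZ]Z


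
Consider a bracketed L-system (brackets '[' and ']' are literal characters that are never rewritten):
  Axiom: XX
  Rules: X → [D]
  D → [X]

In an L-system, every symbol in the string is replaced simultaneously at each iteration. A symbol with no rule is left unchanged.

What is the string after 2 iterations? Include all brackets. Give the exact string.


Step 0: XX
Step 1: [D][D]
Step 2: [[X]][[X]]

Answer: [[X]][[X]]


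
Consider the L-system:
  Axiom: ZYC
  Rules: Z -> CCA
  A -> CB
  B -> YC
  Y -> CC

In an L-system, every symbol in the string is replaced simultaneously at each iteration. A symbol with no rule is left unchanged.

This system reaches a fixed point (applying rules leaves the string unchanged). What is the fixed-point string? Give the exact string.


Answer: CCCCCCCCC

Derivation:
Step 0: ZYC
Step 1: CCACCC
Step 2: CCCBCCC
Step 3: CCCYCCCC
Step 4: CCCCCCCCC
Step 5: CCCCCCCCC  (unchanged — fixed point at step 4)


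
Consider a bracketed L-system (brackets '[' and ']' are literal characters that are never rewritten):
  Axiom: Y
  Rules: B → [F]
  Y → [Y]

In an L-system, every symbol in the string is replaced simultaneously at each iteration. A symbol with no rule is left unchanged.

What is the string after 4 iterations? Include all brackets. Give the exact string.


Step 0: Y
Step 1: [Y]
Step 2: [[Y]]
Step 3: [[[Y]]]
Step 4: [[[[Y]]]]

Answer: [[[[Y]]]]


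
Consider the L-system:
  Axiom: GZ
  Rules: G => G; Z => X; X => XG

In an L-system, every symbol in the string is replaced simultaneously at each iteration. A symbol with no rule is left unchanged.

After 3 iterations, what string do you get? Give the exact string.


Answer: GXGG

Derivation:
Step 0: GZ
Step 1: GX
Step 2: GXG
Step 3: GXGG


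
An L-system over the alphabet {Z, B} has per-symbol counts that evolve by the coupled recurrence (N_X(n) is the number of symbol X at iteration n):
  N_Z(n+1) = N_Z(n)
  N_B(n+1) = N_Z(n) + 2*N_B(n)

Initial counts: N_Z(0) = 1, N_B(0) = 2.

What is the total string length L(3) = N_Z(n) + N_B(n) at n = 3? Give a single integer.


Answer: 24

Derivation:
Step 0: N_Z=1, N_B=2, L=3
Step 1: N_Z=1, N_B=5, L=6
Step 2: N_Z=1, N_B=11, L=12
Step 3: N_Z=1, N_B=23, L=24


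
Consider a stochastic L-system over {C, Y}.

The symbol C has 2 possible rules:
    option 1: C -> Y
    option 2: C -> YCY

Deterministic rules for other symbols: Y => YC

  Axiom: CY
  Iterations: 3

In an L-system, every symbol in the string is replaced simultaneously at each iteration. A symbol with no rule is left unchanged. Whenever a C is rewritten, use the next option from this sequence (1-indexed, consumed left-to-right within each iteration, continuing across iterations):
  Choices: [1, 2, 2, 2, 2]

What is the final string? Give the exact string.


Answer: YCYCYYCYCYYCYCYYC

Derivation:
Step 0: CY
Step 1: YYC  (used choices [1])
Step 2: YCYCYCY  (used choices [2])
Step 3: YCYCYYCYCYYCYCYYC  (used choices [2, 2, 2])


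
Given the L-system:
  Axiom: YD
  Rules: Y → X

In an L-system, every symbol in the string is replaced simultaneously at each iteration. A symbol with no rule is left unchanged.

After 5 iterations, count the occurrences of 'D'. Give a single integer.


Step 0: YD  (1 'D')
Step 1: XD  (1 'D')
Step 2: XD  (1 'D')
Step 3: XD  (1 'D')
Step 4: XD  (1 'D')
Step 5: XD  (1 'D')

Answer: 1


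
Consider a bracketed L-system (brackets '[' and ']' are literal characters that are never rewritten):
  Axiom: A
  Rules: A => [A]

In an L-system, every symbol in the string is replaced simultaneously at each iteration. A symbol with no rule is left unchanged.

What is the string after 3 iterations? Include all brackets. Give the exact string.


Answer: [[[A]]]

Derivation:
Step 0: A
Step 1: [A]
Step 2: [[A]]
Step 3: [[[A]]]


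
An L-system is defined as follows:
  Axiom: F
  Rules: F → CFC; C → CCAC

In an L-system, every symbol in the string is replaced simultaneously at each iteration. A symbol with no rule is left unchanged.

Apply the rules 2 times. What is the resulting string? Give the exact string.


Answer: CCACCFCCCAC

Derivation:
Step 0: F
Step 1: CFC
Step 2: CCACCFCCCAC


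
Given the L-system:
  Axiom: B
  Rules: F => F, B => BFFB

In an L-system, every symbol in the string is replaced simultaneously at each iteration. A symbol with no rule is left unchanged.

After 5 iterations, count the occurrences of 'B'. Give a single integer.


Step 0: B  (1 'B')
Step 1: BFFB  (2 'B')
Step 2: BFFBFFBFFB  (4 'B')
Step 3: BFFBFFBFFBFFBFFBFFBFFB  (8 'B')
Step 4: BFFBFFBFFBFFBFFBFFBFFBFFBFFBFFBFFBFFBFFBFFBFFB  (16 'B')
Step 5: BFFBFFBFFBFFBFFBFFBFFBFFBFFBFFBFFBFFBFFBFFBFFBFFBFFBFFBFFBFFBFFBFFBFFBFFBFFBFFBFFBFFBFFBFFBFFB  (32 'B')

Answer: 32


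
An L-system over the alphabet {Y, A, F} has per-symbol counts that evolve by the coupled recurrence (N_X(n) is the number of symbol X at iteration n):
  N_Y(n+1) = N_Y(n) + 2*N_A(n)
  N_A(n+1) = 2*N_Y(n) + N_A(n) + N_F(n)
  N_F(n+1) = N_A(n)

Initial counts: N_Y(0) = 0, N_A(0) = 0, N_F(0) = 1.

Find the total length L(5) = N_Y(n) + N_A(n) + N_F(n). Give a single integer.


Step 0: N_Y=0, N_A=0, N_F=1, L=1
Step 1: N_Y=0, N_A=1, N_F=0, L=1
Step 2: N_Y=2, N_A=1, N_F=1, L=4
Step 3: N_Y=4, N_A=6, N_F=1, L=11
Step 4: N_Y=16, N_A=15, N_F=6, L=37
Step 5: N_Y=46, N_A=53, N_F=15, L=114

Answer: 114


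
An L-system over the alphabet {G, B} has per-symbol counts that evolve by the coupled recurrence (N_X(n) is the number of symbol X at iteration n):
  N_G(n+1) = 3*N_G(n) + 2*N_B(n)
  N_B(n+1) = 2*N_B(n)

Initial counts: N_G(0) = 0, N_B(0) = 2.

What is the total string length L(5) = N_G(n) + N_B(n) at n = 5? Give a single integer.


Step 0: N_G=0, N_B=2, L=2
Step 1: N_G=4, N_B=4, L=8
Step 2: N_G=20, N_B=8, L=28
Step 3: N_G=76, N_B=16, L=92
Step 4: N_G=260, N_B=32, L=292
Step 5: N_G=844, N_B=64, L=908

Answer: 908


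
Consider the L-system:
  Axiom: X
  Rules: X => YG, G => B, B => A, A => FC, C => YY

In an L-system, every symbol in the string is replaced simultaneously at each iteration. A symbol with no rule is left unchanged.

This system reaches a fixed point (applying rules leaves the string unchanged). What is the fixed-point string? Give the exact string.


Answer: YFYY

Derivation:
Step 0: X
Step 1: YG
Step 2: YB
Step 3: YA
Step 4: YFC
Step 5: YFYY
Step 6: YFYY  (unchanged — fixed point at step 5)


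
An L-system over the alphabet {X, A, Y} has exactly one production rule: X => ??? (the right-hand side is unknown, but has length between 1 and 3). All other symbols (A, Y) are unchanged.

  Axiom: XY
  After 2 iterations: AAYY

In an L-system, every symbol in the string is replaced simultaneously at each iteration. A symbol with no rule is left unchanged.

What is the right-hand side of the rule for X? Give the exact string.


Answer: AAY

Derivation:
Trying X => AAY:
  Step 0: XY
  Step 1: AAYY
  Step 2: AAYY
Matches the given result.


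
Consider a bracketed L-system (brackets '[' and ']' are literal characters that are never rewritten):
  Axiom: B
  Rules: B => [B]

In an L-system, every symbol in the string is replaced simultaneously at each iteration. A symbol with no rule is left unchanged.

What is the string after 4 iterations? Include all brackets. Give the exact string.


Step 0: B
Step 1: [B]
Step 2: [[B]]
Step 3: [[[B]]]
Step 4: [[[[B]]]]

Answer: [[[[B]]]]


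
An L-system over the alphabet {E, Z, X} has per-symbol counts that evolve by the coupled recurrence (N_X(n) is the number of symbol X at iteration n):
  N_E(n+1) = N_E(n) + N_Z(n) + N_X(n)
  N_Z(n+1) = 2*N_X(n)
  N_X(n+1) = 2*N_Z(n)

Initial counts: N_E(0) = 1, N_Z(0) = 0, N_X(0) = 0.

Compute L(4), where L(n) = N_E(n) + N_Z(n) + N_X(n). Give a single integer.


Step 0: N_E=1, N_Z=0, N_X=0, L=1
Step 1: N_E=1, N_Z=0, N_X=0, L=1
Step 2: N_E=1, N_Z=0, N_X=0, L=1
Step 3: N_E=1, N_Z=0, N_X=0, L=1
Step 4: N_E=1, N_Z=0, N_X=0, L=1

Answer: 1


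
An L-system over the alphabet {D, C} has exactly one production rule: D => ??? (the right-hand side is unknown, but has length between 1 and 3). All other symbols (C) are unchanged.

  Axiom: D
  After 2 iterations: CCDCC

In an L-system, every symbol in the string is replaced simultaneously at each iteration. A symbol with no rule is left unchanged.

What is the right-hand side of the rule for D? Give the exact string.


Answer: CDC

Derivation:
Trying D => CDC:
  Step 0: D
  Step 1: CDC
  Step 2: CCDCC
Matches the given result.


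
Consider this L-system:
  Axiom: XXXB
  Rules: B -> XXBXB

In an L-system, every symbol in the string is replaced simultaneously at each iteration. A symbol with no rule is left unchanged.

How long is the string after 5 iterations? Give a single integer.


Step 0: length = 4
Step 1: length = 8
Step 2: length = 16
Step 3: length = 32
Step 4: length = 64
Step 5: length = 128

Answer: 128


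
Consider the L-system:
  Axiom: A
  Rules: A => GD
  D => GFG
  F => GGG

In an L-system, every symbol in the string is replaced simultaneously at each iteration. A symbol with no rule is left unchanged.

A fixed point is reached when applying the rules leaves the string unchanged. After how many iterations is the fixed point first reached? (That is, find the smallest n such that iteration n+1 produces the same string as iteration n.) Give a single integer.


Answer: 3

Derivation:
Step 0: A
Step 1: GD
Step 2: GGFG
Step 3: GGGGGG
Step 4: GGGGGG  (unchanged — fixed point at step 3)


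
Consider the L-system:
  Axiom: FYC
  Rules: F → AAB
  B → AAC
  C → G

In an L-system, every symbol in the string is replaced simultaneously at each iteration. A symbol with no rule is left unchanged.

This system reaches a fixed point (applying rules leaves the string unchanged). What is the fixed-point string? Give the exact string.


Answer: AAAAGYG

Derivation:
Step 0: FYC
Step 1: AABYG
Step 2: AAAACYG
Step 3: AAAAGYG
Step 4: AAAAGYG  (unchanged — fixed point at step 3)


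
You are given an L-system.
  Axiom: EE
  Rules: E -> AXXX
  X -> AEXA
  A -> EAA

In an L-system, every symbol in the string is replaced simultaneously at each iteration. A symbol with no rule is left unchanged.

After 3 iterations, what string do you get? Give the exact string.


Answer: AXXXEAAEAAEAAAXXXAEXAEAAEAAAXXXAEXAEAAEAAAXXXAEXAEAAAXXXEAAEAAEAAAXXXAEXAEAAEAAAXXXAEXAEAAEAAAXXXAEXAEAA

Derivation:
Step 0: EE
Step 1: AXXXAXXX
Step 2: EAAAEXAAEXAAEXAEAAAEXAAEXAAEXA
Step 3: AXXXEAAEAAEAAAXXXAEXAEAAEAAAXXXAEXAEAAEAAAXXXAEXAEAAAXXXEAAEAAEAAAXXXAEXAEAAEAAAXXXAEXAEAAEAAAXXXAEXAEAA


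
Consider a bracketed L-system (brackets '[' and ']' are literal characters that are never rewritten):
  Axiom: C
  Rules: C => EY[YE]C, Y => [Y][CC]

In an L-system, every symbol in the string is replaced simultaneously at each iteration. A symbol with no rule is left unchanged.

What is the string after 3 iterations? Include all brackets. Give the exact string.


Answer: E[[Y][CC]][EY[YE]CEY[YE]C][[[Y][CC]][EY[YE]CEY[YE]C]E]E[Y][CC][[Y][CC]E]EY[YE]C

Derivation:
Step 0: C
Step 1: EY[YE]C
Step 2: E[Y][CC][[Y][CC]E]EY[YE]C
Step 3: E[[Y][CC]][EY[YE]CEY[YE]C][[[Y][CC]][EY[YE]CEY[YE]C]E]E[Y][CC][[Y][CC]E]EY[YE]C


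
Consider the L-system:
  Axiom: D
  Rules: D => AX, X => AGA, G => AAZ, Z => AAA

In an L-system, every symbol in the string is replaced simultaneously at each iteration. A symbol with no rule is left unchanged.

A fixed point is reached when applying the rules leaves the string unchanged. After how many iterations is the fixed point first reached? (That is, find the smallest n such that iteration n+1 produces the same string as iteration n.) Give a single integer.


Step 0: D
Step 1: AX
Step 2: AAGA
Step 3: AAAAZA
Step 4: AAAAAAAA
Step 5: AAAAAAAA  (unchanged — fixed point at step 4)

Answer: 4


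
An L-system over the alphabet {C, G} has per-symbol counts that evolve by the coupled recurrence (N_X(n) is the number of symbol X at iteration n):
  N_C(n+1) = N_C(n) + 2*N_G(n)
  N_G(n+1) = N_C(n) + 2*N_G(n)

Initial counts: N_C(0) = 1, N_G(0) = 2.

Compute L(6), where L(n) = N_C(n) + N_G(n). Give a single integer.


Step 0: N_C=1, N_G=2, L=3
Step 1: N_C=5, N_G=5, L=10
Step 2: N_C=15, N_G=15, L=30
Step 3: N_C=45, N_G=45, L=90
Step 4: N_C=135, N_G=135, L=270
Step 5: N_C=405, N_G=405, L=810
Step 6: N_C=1215, N_G=1215, L=2430

Answer: 2430


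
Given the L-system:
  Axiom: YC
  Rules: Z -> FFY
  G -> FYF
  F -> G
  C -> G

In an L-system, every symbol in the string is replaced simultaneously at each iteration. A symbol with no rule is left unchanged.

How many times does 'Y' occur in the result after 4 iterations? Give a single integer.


Step 0: YC  (1 'Y')
Step 1: YG  (1 'Y')
Step 2: YFYF  (2 'Y')
Step 3: YGYG  (2 'Y')
Step 4: YFYFYFYF  (4 'Y')

Answer: 4


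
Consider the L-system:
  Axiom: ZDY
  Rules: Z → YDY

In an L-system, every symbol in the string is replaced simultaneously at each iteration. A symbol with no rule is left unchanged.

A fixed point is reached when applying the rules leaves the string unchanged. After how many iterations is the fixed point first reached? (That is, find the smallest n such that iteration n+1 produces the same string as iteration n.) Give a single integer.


Answer: 1

Derivation:
Step 0: ZDY
Step 1: YDYDY
Step 2: YDYDY  (unchanged — fixed point at step 1)


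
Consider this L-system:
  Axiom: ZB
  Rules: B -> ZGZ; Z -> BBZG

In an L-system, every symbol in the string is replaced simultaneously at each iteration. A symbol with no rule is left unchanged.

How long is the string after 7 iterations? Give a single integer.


Step 0: length = 2
Step 1: length = 7
Step 2: length = 20
Step 3: length = 53
Step 4: length = 138
Step 5: length = 355
Step 6: length = 912
Step 7: length = 2337

Answer: 2337


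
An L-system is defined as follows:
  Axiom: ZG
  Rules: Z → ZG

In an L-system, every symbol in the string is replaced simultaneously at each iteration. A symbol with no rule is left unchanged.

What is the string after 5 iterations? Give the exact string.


Step 0: ZG
Step 1: ZGG
Step 2: ZGGG
Step 3: ZGGGG
Step 4: ZGGGGG
Step 5: ZGGGGGG

Answer: ZGGGGGG


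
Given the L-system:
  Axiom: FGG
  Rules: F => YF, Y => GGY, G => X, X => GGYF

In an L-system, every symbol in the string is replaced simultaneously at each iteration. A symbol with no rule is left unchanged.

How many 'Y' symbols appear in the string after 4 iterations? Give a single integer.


Step 0: FGG  (0 'Y')
Step 1: YFXX  (1 'Y')
Step 2: GGYYFGGYFGGYF  (4 'Y')
Step 3: XXGGYGGYYFXXGGYYFXXGGYYF  (7 'Y')
Step 4: GGYFGGYFXXGGYXXGGYGGYYFGGYFGGYFXXGGYGGYYFGGYFGGYFXXGGYGGYYF  (16 'Y')

Answer: 16


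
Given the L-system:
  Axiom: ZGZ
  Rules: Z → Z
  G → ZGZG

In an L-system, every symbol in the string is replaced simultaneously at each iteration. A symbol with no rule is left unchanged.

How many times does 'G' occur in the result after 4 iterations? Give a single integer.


Answer: 16

Derivation:
Step 0: ZGZ  (1 'G')
Step 1: ZZGZGZ  (2 'G')
Step 2: ZZZGZGZZGZGZ  (4 'G')
Step 3: ZZZZGZGZZGZGZZZGZGZZGZGZ  (8 'G')
Step 4: ZZZZZGZGZZGZGZZZGZGZZGZGZZZZGZGZZGZGZZZGZGZZGZGZ  (16 'G')


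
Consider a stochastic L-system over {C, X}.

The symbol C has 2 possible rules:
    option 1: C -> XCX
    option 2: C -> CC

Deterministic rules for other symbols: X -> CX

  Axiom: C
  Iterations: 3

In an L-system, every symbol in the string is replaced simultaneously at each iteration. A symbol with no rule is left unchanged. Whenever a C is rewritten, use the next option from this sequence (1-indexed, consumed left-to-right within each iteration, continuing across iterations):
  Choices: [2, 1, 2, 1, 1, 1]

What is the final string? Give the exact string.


Answer: CXXCXCXXCXXCX

Derivation:
Step 0: C
Step 1: CC  (used choices [2])
Step 2: XCXCC  (used choices [1, 2])
Step 3: CXXCXCXXCXXCX  (used choices [1, 1, 1])


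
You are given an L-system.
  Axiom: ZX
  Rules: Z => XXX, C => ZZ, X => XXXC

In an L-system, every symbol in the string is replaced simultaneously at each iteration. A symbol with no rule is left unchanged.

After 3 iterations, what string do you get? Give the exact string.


Step 0: ZX
Step 1: XXXXXXC
Step 2: XXXCXXXCXXXCXXXCXXXCXXXCZZ
Step 3: XXXCXXXCXXXCZZXXXCXXXCXXXCZZXXXCXXXCXXXCZZXXXCXXXCXXXCZZXXXCXXXCXXXCZZXXXCXXXCXXXCZZXXXXXX

Answer: XXXCXXXCXXXCZZXXXCXXXCXXXCZZXXXCXXXCXXXCZZXXXCXXXCXXXCZZXXXCXXXCXXXCZZXXXCXXXCXXXCZZXXXXXX


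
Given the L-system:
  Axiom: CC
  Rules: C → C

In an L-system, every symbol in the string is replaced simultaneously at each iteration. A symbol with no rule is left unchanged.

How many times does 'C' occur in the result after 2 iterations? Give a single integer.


Step 0: CC  (2 'C')
Step 1: CC  (2 'C')
Step 2: CC  (2 'C')

Answer: 2


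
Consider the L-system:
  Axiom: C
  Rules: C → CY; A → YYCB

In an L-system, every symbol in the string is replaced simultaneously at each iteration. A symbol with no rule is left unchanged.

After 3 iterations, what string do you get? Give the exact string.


Step 0: C
Step 1: CY
Step 2: CYY
Step 3: CYYY

Answer: CYYY


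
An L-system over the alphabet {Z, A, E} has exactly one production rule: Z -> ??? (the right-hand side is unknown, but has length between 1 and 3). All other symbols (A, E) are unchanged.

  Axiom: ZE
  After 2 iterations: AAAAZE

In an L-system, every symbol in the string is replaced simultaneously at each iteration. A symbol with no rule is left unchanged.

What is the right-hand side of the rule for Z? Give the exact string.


Trying Z -> AAZ:
  Step 0: ZE
  Step 1: AAZE
  Step 2: AAAAZE
Matches the given result.

Answer: AAZ


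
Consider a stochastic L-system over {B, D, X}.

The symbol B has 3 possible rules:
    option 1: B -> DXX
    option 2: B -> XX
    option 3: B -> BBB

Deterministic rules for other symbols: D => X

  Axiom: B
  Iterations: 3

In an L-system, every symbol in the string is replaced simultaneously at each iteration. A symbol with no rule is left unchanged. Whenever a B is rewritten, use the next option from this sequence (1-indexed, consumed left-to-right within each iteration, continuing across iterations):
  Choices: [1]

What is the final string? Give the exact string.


Answer: XXX

Derivation:
Step 0: B
Step 1: DXX  (used choices [1])
Step 2: XXX  (used choices [])
Step 3: XXX  (used choices [])


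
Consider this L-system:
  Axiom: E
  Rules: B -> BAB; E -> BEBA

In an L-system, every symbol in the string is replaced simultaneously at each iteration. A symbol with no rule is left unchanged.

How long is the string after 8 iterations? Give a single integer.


Step 0: length = 1
Step 1: length = 4
Step 2: length = 11
Step 3: length = 26
Step 4: length = 57
Step 5: length = 120
Step 6: length = 247
Step 7: length = 502
Step 8: length = 1013

Answer: 1013


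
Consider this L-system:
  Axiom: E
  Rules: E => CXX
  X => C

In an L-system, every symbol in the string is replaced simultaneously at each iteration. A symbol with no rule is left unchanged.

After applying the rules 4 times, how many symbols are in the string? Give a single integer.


Answer: 3

Derivation:
Step 0: length = 1
Step 1: length = 3
Step 2: length = 3
Step 3: length = 3
Step 4: length = 3


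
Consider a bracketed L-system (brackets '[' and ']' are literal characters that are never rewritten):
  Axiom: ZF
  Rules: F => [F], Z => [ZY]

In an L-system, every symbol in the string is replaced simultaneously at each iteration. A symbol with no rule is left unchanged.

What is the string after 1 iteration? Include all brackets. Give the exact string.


Answer: [ZY][F]

Derivation:
Step 0: ZF
Step 1: [ZY][F]


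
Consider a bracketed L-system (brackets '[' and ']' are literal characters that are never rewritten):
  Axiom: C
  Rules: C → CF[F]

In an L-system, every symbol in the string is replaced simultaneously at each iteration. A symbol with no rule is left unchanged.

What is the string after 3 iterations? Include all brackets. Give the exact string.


Step 0: C
Step 1: CF[F]
Step 2: CF[F]F[F]
Step 3: CF[F]F[F]F[F]

Answer: CF[F]F[F]F[F]


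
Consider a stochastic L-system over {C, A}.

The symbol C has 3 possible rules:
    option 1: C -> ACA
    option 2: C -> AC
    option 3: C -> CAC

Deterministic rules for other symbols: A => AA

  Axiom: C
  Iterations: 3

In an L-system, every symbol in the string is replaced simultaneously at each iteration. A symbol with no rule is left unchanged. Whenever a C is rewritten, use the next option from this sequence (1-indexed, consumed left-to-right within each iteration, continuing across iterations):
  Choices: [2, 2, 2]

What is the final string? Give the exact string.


Answer: AAAAAAAC

Derivation:
Step 0: C
Step 1: AC  (used choices [2])
Step 2: AAAC  (used choices [2])
Step 3: AAAAAAAC  (used choices [2])


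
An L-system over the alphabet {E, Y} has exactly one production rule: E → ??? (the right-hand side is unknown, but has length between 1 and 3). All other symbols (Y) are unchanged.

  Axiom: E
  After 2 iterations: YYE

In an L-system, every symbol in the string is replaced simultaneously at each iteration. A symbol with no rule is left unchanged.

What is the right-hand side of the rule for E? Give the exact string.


Trying E → YE:
  Step 0: E
  Step 1: YE
  Step 2: YYE
Matches the given result.

Answer: YE


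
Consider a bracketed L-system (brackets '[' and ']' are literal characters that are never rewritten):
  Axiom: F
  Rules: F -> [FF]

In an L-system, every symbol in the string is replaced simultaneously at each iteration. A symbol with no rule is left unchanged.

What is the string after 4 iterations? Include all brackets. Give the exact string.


Answer: [[[[FF][FF]][[FF][FF]]][[[FF][FF]][[FF][FF]]]]

Derivation:
Step 0: F
Step 1: [FF]
Step 2: [[FF][FF]]
Step 3: [[[FF][FF]][[FF][FF]]]
Step 4: [[[[FF][FF]][[FF][FF]]][[[FF][FF]][[FF][FF]]]]


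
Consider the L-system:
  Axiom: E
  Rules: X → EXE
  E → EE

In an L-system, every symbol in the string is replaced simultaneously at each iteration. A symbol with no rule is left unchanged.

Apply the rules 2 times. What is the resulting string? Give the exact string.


Step 0: E
Step 1: EE
Step 2: EEEE

Answer: EEEE


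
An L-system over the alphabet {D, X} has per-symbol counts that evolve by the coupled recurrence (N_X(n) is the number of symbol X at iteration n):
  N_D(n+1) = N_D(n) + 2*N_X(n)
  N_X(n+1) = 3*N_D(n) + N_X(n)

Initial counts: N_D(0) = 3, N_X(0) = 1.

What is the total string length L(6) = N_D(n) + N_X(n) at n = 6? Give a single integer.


Answer: 7150

Derivation:
Step 0: N_D=3, N_X=1, L=4
Step 1: N_D=5, N_X=10, L=15
Step 2: N_D=25, N_X=25, L=50
Step 3: N_D=75, N_X=100, L=175
Step 4: N_D=275, N_X=325, L=600
Step 5: N_D=925, N_X=1150, L=2075
Step 6: N_D=3225, N_X=3925, L=7150


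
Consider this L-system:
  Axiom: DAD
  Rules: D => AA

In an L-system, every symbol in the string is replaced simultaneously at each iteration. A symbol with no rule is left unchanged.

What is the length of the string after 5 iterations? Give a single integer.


Answer: 5

Derivation:
Step 0: length = 3
Step 1: length = 5
Step 2: length = 5
Step 3: length = 5
Step 4: length = 5
Step 5: length = 5


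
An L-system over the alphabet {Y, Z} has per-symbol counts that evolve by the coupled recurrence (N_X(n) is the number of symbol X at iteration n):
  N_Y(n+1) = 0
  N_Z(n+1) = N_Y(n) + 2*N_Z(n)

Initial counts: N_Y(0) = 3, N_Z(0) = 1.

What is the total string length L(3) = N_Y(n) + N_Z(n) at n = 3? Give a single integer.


Step 0: N_Y=3, N_Z=1, L=4
Step 1: N_Y=0, N_Z=5, L=5
Step 2: N_Y=0, N_Z=10, L=10
Step 3: N_Y=0, N_Z=20, L=20

Answer: 20


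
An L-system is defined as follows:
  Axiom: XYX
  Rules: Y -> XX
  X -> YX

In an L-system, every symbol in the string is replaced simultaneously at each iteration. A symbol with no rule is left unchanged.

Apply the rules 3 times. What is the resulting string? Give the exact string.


Answer: YXYXXXYXXXYXXXYXYXYXXXYX

Derivation:
Step 0: XYX
Step 1: YXXXYX
Step 2: XXYXYXYXXXYX
Step 3: YXYXXXYXXXYXXXYXYXYXXXYX


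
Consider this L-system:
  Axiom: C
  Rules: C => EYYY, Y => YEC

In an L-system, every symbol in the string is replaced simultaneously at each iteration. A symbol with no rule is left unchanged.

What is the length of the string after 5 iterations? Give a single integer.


Answer: 136

Derivation:
Step 0: length = 1
Step 1: length = 4
Step 2: length = 10
Step 3: length = 25
Step 4: length = 58
Step 5: length = 136


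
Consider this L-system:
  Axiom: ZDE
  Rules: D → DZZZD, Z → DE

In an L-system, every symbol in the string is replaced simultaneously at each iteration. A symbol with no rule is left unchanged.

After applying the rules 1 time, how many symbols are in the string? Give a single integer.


Answer: 8

Derivation:
Step 0: length = 3
Step 1: length = 8


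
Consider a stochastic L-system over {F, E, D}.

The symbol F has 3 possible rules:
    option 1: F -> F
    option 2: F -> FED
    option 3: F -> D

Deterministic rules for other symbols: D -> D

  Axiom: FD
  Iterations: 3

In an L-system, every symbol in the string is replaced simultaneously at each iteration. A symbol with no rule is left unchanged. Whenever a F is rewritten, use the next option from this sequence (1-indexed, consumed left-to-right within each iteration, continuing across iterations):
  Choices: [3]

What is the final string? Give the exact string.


Step 0: FD
Step 1: DD  (used choices [3])
Step 2: DD  (used choices [])
Step 3: DD  (used choices [])

Answer: DD


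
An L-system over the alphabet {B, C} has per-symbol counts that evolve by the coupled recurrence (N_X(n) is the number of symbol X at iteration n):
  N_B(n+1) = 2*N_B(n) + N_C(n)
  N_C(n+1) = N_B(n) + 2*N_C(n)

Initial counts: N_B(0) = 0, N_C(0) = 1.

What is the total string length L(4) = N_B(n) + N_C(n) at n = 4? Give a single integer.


Answer: 81

Derivation:
Step 0: N_B=0, N_C=1, L=1
Step 1: N_B=1, N_C=2, L=3
Step 2: N_B=4, N_C=5, L=9
Step 3: N_B=13, N_C=14, L=27
Step 4: N_B=40, N_C=41, L=81


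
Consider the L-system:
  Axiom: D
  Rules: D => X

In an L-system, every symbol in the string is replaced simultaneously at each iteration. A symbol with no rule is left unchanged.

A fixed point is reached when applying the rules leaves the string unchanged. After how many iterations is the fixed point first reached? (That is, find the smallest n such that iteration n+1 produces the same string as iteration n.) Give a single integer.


Answer: 1

Derivation:
Step 0: D
Step 1: X
Step 2: X  (unchanged — fixed point at step 1)


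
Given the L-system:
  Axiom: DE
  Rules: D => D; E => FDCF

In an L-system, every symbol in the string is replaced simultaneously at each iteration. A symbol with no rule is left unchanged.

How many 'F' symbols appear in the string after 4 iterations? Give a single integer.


Answer: 2

Derivation:
Step 0: DE  (0 'F')
Step 1: DFDCF  (2 'F')
Step 2: DFDCF  (2 'F')
Step 3: DFDCF  (2 'F')
Step 4: DFDCF  (2 'F')
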